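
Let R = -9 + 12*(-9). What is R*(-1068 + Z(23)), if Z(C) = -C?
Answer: 127647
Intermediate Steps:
R = -117 (R = -9 - 108 = -117)
R*(-1068 + Z(23)) = -117*(-1068 - 1*23) = -117*(-1068 - 23) = -117*(-1091) = 127647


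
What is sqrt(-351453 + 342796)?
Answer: I*sqrt(8657) ≈ 93.043*I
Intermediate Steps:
sqrt(-351453 + 342796) = sqrt(-8657) = I*sqrt(8657)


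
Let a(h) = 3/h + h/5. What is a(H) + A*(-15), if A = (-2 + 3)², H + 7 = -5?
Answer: -353/20 ≈ -17.650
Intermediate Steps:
H = -12 (H = -7 - 5 = -12)
A = 1 (A = 1² = 1)
a(h) = 3/h + h/5 (a(h) = 3/h + h*(⅕) = 3/h + h/5)
a(H) + A*(-15) = (3/(-12) + (⅕)*(-12)) + 1*(-15) = (3*(-1/12) - 12/5) - 15 = (-¼ - 12/5) - 15 = -53/20 - 15 = -353/20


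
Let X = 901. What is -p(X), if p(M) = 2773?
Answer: -2773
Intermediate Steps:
-p(X) = -1*2773 = -2773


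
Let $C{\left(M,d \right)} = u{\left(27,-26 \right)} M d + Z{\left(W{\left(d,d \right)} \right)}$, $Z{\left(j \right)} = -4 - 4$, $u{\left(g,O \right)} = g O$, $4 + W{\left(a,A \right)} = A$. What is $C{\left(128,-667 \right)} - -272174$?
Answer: $60206118$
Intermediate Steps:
$W{\left(a,A \right)} = -4 + A$
$u{\left(g,O \right)} = O g$
$Z{\left(j \right)} = -8$
$C{\left(M,d \right)} = -8 - 702 M d$ ($C{\left(M,d \right)} = \left(-26\right) 27 M d - 8 = - 702 M d - 8 = -8 - 702 M d$)
$C{\left(128,-667 \right)} - -272174 = \left(-8 - 89856 \left(-667\right)\right) - -272174 = \left(-8 + 59933952\right) + 272174 = 59933944 + 272174 = 60206118$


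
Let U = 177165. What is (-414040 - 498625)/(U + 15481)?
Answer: -912665/192646 ≈ -4.7375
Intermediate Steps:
(-414040 - 498625)/(U + 15481) = (-414040 - 498625)/(177165 + 15481) = -912665/192646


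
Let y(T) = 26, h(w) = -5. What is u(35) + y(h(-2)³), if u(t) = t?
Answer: 61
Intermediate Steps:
u(35) + y(h(-2)³) = 35 + 26 = 61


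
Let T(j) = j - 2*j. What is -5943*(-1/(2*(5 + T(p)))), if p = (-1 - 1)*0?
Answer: 5943/10 ≈ 594.30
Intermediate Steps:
p = 0 (p = -2*0 = 0)
T(j) = -j
-5943*(-1/(2*(5 + T(p)))) = -5943*(-1/(2*(5 - 1*0))) = -5943*(-1/(2*(5 + 0))) = -5943/((-2*5)) = -5943/(-10) = -5943*(-1/10) = 5943/10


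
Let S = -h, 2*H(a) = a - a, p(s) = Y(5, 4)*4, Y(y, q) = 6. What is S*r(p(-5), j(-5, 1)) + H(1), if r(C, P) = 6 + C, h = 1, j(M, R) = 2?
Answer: -30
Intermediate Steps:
p(s) = 24 (p(s) = 6*4 = 24)
H(a) = 0 (H(a) = (a - a)/2 = (½)*0 = 0)
S = -1 (S = -1*1 = -1)
S*r(p(-5), j(-5, 1)) + H(1) = -(6 + 24) + 0 = -1*30 + 0 = -30 + 0 = -30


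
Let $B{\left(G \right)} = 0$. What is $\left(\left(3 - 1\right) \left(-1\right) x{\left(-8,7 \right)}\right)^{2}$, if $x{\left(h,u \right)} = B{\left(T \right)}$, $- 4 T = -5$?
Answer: $0$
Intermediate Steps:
$T = \frac{5}{4}$ ($T = \left(- \frac{1}{4}\right) \left(-5\right) = \frac{5}{4} \approx 1.25$)
$x{\left(h,u \right)} = 0$
$\left(\left(3 - 1\right) \left(-1\right) x{\left(-8,7 \right)}\right)^{2} = \left(\left(3 - 1\right) \left(-1\right) 0\right)^{2} = \left(2 \left(-1\right) 0\right)^{2} = \left(\left(-2\right) 0\right)^{2} = 0^{2} = 0$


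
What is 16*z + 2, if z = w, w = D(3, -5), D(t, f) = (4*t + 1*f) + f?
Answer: 34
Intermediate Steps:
D(t, f) = 2*f + 4*t (D(t, f) = (4*t + f) + f = (f + 4*t) + f = 2*f + 4*t)
w = 2 (w = 2*(-5) + 4*3 = -10 + 12 = 2)
z = 2
16*z + 2 = 16*2 + 2 = 32 + 2 = 34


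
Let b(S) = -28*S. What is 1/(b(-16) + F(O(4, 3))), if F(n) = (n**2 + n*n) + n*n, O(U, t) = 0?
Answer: 1/448 ≈ 0.0022321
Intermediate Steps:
F(n) = 3*n**2 (F(n) = (n**2 + n**2) + n**2 = 2*n**2 + n**2 = 3*n**2)
1/(b(-16) + F(O(4, 3))) = 1/(-28*(-16) + 3*0**2) = 1/(448 + 3*0) = 1/(448 + 0) = 1/448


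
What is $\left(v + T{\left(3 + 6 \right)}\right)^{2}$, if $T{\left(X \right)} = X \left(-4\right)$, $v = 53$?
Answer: $289$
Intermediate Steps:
$T{\left(X \right)} = - 4 X$
$\left(v + T{\left(3 + 6 \right)}\right)^{2} = \left(53 - 4 \left(3 + 6\right)\right)^{2} = \left(53 - 36\right)^{2} = 17^{2} = 289$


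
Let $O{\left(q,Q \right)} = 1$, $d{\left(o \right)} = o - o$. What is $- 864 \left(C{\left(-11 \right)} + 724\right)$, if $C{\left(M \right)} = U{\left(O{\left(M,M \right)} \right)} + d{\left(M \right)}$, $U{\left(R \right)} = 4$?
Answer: $-628992$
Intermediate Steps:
$d{\left(o \right)} = 0$
$C{\left(M \right)} = 4$ ($C{\left(M \right)} = 4 + 0 = 4$)
$- 864 \left(C{\left(-11 \right)} + 724\right) = - 864 \left(4 + 724\right) = \left(-864\right) 728 = -628992$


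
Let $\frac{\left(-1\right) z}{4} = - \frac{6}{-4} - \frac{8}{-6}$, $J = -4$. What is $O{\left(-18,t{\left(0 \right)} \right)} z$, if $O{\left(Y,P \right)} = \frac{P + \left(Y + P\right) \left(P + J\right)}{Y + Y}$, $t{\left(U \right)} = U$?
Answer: $\frac{68}{3} \approx 22.667$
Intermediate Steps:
$O{\left(Y,P \right)} = \frac{P + \left(-4 + P\right) \left(P + Y\right)}{2 Y}$ ($O{\left(Y,P \right)} = \frac{P + \left(Y + P\right) \left(P - 4\right)}{Y + Y} = \frac{P + \left(P + Y\right) \left(-4 + P\right)}{2 Y} = \left(P + \left(-4 + P\right) \left(P + Y\right)\right) \frac{1}{2 Y} = \frac{P + \left(-4 + P\right) \left(P + Y\right)}{2 Y}$)
$z = - \frac{34}{3}$ ($z = - 4 \left(- \frac{6}{-4} - \frac{8}{-6}\right) = - 4 \left(\left(-6\right) \left(- \frac{1}{4}\right) - - \frac{4}{3}\right) = - 4 \left(\frac{3}{2} + \frac{4}{3}\right) = \left(-4\right) \frac{17}{6} = - \frac{34}{3} \approx -11.333$)
$O{\left(-18,t{\left(0 \right)} \right)} z = \frac{0^{2} - 0 - 18 \left(-4 + 0\right)}{2 \left(-18\right)} \left(- \frac{34}{3}\right) = \frac{1}{2} \left(- \frac{1}{18}\right) \left(0 + 0 - -72\right) \left(- \frac{34}{3}\right) = \frac{1}{2} \left(- \frac{1}{18}\right) \left(0 + 0 + 72\right) \left(- \frac{34}{3}\right) = \frac{1}{2} \left(- \frac{1}{18}\right) 72 \left(- \frac{34}{3}\right) = \left(-2\right) \left(- \frac{34}{3}\right) = \frac{68}{3}$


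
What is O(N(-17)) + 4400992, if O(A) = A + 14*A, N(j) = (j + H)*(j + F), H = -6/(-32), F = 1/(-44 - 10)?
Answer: 1268721751/288 ≈ 4.4053e+6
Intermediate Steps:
F = -1/54 (F = 1/(-54) = -1/54 ≈ -0.018519)
H = 3/16 (H = -6*(-1/32) = 3/16 ≈ 0.18750)
N(j) = (-1/54 + j)*(3/16 + j) (N(j) = (j + 3/16)*(j - 1/54) = (3/16 + j)*(-1/54 + j) = (-1/54 + j)*(3/16 + j))
O(A) = 15*A
O(N(-17)) + 4400992 = 15*(-1/288 + (-17)**2 + (73/432)*(-17)) + 4400992 = 15*(-1/288 + 289 - 1241/432) + 4400992 = 15*(247211/864) + 4400992 = 1236055/288 + 4400992 = 1268721751/288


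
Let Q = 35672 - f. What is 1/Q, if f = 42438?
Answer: -1/6766 ≈ -0.00014780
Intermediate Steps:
Q = -6766 (Q = 35672 - 1*42438 = 35672 - 42438 = -6766)
1/Q = 1/(-6766) = -1/6766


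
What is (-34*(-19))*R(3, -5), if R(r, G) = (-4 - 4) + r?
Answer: -3230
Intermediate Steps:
R(r, G) = -8 + r
(-34*(-19))*R(3, -5) = (-34*(-19))*(-8 + 3) = 646*(-5) = -3230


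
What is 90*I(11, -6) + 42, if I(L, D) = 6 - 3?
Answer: 312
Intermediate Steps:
I(L, D) = 3
90*I(11, -6) + 42 = 90*3 + 42 = 270 + 42 = 312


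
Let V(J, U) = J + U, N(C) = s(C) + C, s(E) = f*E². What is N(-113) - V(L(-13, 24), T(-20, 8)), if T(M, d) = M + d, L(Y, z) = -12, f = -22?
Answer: -281007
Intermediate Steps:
s(E) = -22*E²
N(C) = C - 22*C² (N(C) = -22*C² + C = C - 22*C²)
N(-113) - V(L(-13, 24), T(-20, 8)) = -113*(1 - 22*(-113)) - (-12 + (-20 + 8)) = -113*(1 + 2486) - (-12 - 12) = -113*2487 - 1*(-24) = -281031 + 24 = -281007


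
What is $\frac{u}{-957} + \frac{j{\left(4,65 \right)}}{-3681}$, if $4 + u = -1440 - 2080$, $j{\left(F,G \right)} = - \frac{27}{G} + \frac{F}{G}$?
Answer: $\frac{281063957}{76325535} \approx 3.6824$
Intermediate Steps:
$u = -3524$ ($u = -4 - 3520 = -3524$)
$\frac{u}{-957} + \frac{j{\left(4,65 \right)}}{-3681} = - \frac{3524}{-957} + \frac{\frac{1}{65} \left(-27 + 4\right)}{-3681} = \left(-3524\right) \left(- \frac{1}{957}\right) + \frac{1}{65} \left(-23\right) \left(- \frac{1}{3681}\right) = \frac{3524}{957} - - \frac{23}{239265} = \frac{3524}{957} + \frac{23}{239265} = \frac{281063957}{76325535}$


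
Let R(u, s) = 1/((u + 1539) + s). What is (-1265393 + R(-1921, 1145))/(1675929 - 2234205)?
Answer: 482747429/212982294 ≈ 2.2666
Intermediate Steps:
R(u, s) = 1/(1539 + s + u) (R(u, s) = 1/((1539 + u) + s) = 1/(1539 + s + u))
(-1265393 + R(-1921, 1145))/(1675929 - 2234205) = (-1265393 + 1/(1539 + 1145 - 1921))/(1675929 - 2234205) = (-1265393 + 1/763)/(-558276) = (-1265393 + 1/763)*(-1/558276) = -965494858/763*(-1/558276) = 482747429/212982294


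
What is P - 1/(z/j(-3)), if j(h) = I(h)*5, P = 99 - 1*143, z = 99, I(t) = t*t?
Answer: -489/11 ≈ -44.455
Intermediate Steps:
I(t) = t²
P = -44 (P = 99 - 143 = -44)
j(h) = 5*h² (j(h) = h²*5 = 5*h²)
P - 1/(z/j(-3)) = -44 - 1/(99/((5*(-3)²))) = -44 - 1/(99/((5*9))) = -44 - 1/(99/45) = -44 - 1/(99*(1/45)) = -44 - 1/11/5 = -44 - 1*5/11 = -44 - 5/11 = -489/11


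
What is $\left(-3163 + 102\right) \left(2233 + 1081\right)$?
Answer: $-10144154$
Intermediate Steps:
$\left(-3163 + 102\right) \left(2233 + 1081\right) = \left(-3061\right) 3314 = -10144154$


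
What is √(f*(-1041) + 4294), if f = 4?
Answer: √130 ≈ 11.402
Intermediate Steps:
√(f*(-1041) + 4294) = √(4*(-1041) + 4294) = √(-4164 + 4294) = √130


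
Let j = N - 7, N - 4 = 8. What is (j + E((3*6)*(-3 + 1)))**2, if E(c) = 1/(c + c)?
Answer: 128881/5184 ≈ 24.861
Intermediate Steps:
N = 12 (N = 4 + 8 = 12)
j = 5 (j = 12 - 7 = 5)
E(c) = 1/(2*c)
(j + E((3*6)*(-3 + 1)))**2 = (5 + 1/(2*(((3*6)*(-3 + 1)))))**2 = (5 + 1/(2*((18*(-2)))))**2 = (5 + (1/2)/(-36))**2 = (5 + (1/2)*(-1/36))**2 = (5 - 1/72)**2 = (359/72)**2 = 128881/5184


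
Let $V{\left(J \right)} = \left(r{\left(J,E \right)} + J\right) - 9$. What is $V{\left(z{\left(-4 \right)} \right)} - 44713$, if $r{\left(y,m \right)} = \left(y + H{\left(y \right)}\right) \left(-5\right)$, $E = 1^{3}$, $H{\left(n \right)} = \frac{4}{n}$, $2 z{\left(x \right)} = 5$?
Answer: $-44740$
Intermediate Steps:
$z{\left(x \right)} = \frac{5}{2}$ ($z{\left(x \right)} = \frac{1}{2} \cdot 5 = \frac{5}{2}$)
$E = 1$
$r{\left(y,m \right)} = - \frac{20}{y} - 5 y$ ($r{\left(y,m \right)} = \left(y + \frac{4}{y}\right) \left(-5\right) = - \frac{20}{y} - 5 y$)
$V{\left(J \right)} = -9 - \frac{20}{J} - 4 J$ ($V{\left(J \right)} = \left(\left(- \frac{20}{J} - 5 J\right) + J\right) - 9 = \left(- \frac{20}{J} - 4 J\right) - 9 = -9 - \frac{20}{J} - 4 J$)
$V{\left(z{\left(-4 \right)} \right)} - 44713 = \left(-9 - \frac{20}{\frac{5}{2}} - 10\right) - 44713 = \left(-9 - 8 - 10\right) - 44713 = -27 - 44713 = -44740$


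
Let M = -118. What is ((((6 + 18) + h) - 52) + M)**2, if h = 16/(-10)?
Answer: 544644/25 ≈ 21786.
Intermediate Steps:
h = -8/5 (h = 16*(-1/10) = -8/5 ≈ -1.6000)
((((6 + 18) + h) - 52) + M)**2 = ((((6 + 18) - 8/5) - 52) - 118)**2 = (((24 - 8/5) - 52) - 118)**2 = ((112/5 - 52) - 118)**2 = (-148/5 - 118)**2 = (-738/5)**2 = 544644/25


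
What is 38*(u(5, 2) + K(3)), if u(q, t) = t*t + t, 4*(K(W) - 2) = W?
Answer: 665/2 ≈ 332.50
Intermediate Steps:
K(W) = 2 + W/4
u(q, t) = t + t**2 (u(q, t) = t**2 + t = t + t**2)
38*(u(5, 2) + K(3)) = 38*(2*(1 + 2) + (2 + (1/4)*3)) = 38*(2*3 + (2 + 3/4)) = 38*(6 + 11/4) = 38*(35/4) = 665/2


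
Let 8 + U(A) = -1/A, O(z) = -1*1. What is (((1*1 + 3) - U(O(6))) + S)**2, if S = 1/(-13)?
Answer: 20164/169 ≈ 119.31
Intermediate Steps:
O(z) = -1
S = -1/13 ≈ -0.076923
U(A) = -8 - 1/A
(((1*1 + 3) - U(O(6))) + S)**2 = (((1*1 + 3) - (-8 - 1/(-1))) - 1/13)**2 = (((1 + 3) - (-8 - 1*(-1))) - 1/13)**2 = ((4 - (-8 + 1)) - 1/13)**2 = ((4 - 1*(-7)) - 1/13)**2 = ((4 + 7) - 1/13)**2 = (11 - 1/13)**2 = (142/13)**2 = 20164/169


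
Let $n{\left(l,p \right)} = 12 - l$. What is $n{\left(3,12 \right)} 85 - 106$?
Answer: $659$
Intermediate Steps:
$n{\left(3,12 \right)} 85 - 106 = \left(12 - 3\right) 85 - 106 = 9 \cdot 85 - 106 = 765 - 106 = 659$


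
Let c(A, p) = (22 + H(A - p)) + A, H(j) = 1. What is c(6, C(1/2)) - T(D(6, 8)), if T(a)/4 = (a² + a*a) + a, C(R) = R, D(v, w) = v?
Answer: -283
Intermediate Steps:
T(a) = 4*a + 8*a² (T(a) = 4*((a² + a*a) + a) = 4*((a² + a²) + a) = 4*(2*a² + a) = 4*(a + 2*a²) = 4*a + 8*a²)
c(A, p) = 23 + A (c(A, p) = (22 + 1) + A = 23 + A)
c(6, C(1/2)) - T(D(6, 8)) = (23 + 6) - 4*6*(1 + 2*6) = 29 - 4*6*(1 + 12) = 29 - 4*6*13 = 29 - 1*312 = 29 - 312 = -283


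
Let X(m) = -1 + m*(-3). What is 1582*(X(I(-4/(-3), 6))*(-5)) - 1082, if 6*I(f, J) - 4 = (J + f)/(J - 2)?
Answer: 179393/6 ≈ 29899.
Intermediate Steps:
I(f, J) = 2/3 + (J + f)/(6*(-2 + J)) (I(f, J) = 2/3 + ((J + f)/(J - 2))/6 = 2/3 + ((J + f)/(-2 + J))/6 = 2/3 + (J + f)/(6*(-2 + J)))
X(m) = -1 - 3*m
1582*(X(I(-4/(-3), 6))*(-5)) - 1082 = 1582*((-1 - (-8 - 4/(-3) + 5*6)/(2*(-2 + 6)))*(-5)) - 1082 = 1582*((-1 - (-8 - 4*(-1/3) + 30)/(2*4))*(-5)) - 1082 = 1582*((-1 - (-8 + 4/3 + 30)/(2*4))*(-5)) - 1082 = 1582*((-1 - 70/(2*4*3))*(-5)) - 1082 = 1582*((-1 - 3*35/36)*(-5)) - 1082 = 1582*((-1 - 35/12)*(-5)) - 1082 = 1582*(-47/12*(-5)) - 1082 = 1582*(235/12) - 1082 = 185885/6 - 1082 = 179393/6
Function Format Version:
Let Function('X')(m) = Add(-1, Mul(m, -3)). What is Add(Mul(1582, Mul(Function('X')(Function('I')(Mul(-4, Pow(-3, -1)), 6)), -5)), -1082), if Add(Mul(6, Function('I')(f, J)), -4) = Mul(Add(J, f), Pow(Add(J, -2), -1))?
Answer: Rational(179393, 6) ≈ 29899.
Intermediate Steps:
Function('I')(f, J) = Add(Rational(2, 3), Mul(Rational(1, 6), Pow(Add(-2, J), -1), Add(J, f))) (Function('I')(f, J) = Add(Rational(2, 3), Mul(Rational(1, 6), Mul(Add(J, f), Pow(Add(J, -2), -1)))) = Add(Rational(2, 3), Mul(Rational(1, 6), Mul(Add(J, f), Pow(Add(-2, J), -1)))) = Add(Rational(2, 3), Mul(Rational(1, 6), Mul(Pow(Add(-2, J), -1), Add(J, f)))) = Add(Rational(2, 3), Mul(Rational(1, 6), Pow(Add(-2, J), -1), Add(J, f))))
Function('X')(m) = Add(-1, Mul(-3, m))
Add(Mul(1582, Mul(Function('X')(Function('I')(Mul(-4, Pow(-3, -1)), 6)), -5)), -1082) = Add(Mul(1582, Mul(Add(-1, Mul(-3, Mul(Rational(1, 6), Pow(Add(-2, 6), -1), Add(-8, Mul(-4, Pow(-3, -1)), Mul(5, 6))))), -5)), -1082) = Add(Mul(1582, Mul(Add(-1, Mul(-3, Mul(Rational(1, 6), Pow(4, -1), Add(-8, Mul(-4, Rational(-1, 3)), 30)))), -5)), -1082) = Add(Mul(1582, Mul(Add(-1, Mul(-3, Mul(Rational(1, 6), Rational(1, 4), Add(-8, Rational(4, 3), 30)))), -5)), -1082) = Add(Mul(1582, Mul(Add(-1, Mul(-3, Mul(Rational(1, 6), Rational(1, 4), Rational(70, 3)))), -5)), -1082) = Add(Mul(1582, Mul(Add(-1, Mul(-3, Rational(35, 36))), -5)), -1082) = Add(Mul(1582, Mul(Add(-1, Rational(-35, 12)), -5)), -1082) = Add(Mul(1582, Mul(Rational(-47, 12), -5)), -1082) = Add(Mul(1582, Rational(235, 12)), -1082) = Add(Rational(185885, 6), -1082) = Rational(179393, 6)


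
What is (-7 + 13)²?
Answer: 36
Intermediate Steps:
(-7 + 13)² = 6² = 36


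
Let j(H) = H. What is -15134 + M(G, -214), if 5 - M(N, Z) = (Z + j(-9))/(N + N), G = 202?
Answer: -6111893/404 ≈ -15128.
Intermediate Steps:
M(N, Z) = 5 - (-9 + Z)/(2*N) (M(N, Z) = 5 - (Z - 9)/(N + N) = 5 - (-9 + Z)/(2*N))
-15134 + M(G, -214) = -15134 + (½)*(9 - 1*(-214) + 10*202)/202 = -15134 + (½)*(1/202)*(9 + 214 + 2020) = -15134 + (½)*(1/202)*2243 = -15134 + 2243/404 = -6111893/404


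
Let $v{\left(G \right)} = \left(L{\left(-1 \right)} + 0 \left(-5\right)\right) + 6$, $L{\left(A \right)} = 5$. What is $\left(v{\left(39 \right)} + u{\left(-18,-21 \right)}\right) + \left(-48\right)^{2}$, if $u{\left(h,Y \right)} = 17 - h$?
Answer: $2350$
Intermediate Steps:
$v{\left(G \right)} = 11$ ($v{\left(G \right)} = \left(5 + 0 \left(-5\right)\right) + 6 = \left(5 + 0\right) + 6 = 5 + 6 = 11$)
$\left(v{\left(39 \right)} + u{\left(-18,-21 \right)}\right) + \left(-48\right)^{2} = \left(11 + \left(17 - -18\right)\right) + \left(-48\right)^{2} = \left(11 + \left(17 + 18\right)\right) + 2304 = \left(11 + 35\right) + 2304 = 46 + 2304 = 2350$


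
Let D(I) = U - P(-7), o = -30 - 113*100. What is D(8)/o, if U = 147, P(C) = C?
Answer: -7/515 ≈ -0.013592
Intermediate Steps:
o = -11330 (o = -30 - 11300 = -11330)
D(I) = 154 (D(I) = 147 - 1*(-7) = 147 + 7 = 154)
D(8)/o = 154/(-11330) = 154*(-1/11330) = -7/515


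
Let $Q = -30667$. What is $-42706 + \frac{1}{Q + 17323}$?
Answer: $- \frac{569868865}{13344} \approx -42706.0$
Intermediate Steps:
$-42706 + \frac{1}{Q + 17323} = -42706 + \frac{1}{-30667 + 17323} = -42706 + \frac{1}{-13344} = -42706 - \frac{1}{13344} = - \frac{569868865}{13344}$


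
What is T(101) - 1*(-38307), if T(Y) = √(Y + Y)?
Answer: 38307 + √202 ≈ 38321.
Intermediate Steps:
T(Y) = √2*√Y (T(Y) = √(2*Y) = √2*√Y)
T(101) - 1*(-38307) = √2*√101 - 1*(-38307) = √202 + 38307 = 38307 + √202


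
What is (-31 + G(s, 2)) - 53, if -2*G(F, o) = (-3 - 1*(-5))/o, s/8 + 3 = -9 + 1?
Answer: -169/2 ≈ -84.500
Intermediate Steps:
s = -88 (s = -24 + 8*(-9 + 1) = -24 + 8*(-8) = -24 - 64 = -88)
G(F, o) = -1/o (G(F, o) = -(-3 - 1*(-5))/(2*o) = -(-3 + 5)/(2*o) = -1/o)
(-31 + G(s, 2)) - 53 = (-31 - 1/2) - 53 = -63/2 - 53 = -169/2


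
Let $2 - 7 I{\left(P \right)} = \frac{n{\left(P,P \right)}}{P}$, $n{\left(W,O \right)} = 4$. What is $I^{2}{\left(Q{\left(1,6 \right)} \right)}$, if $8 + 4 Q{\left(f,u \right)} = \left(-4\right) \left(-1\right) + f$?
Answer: $\frac{484}{441} \approx 1.0975$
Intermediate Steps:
$Q{\left(f,u \right)} = -1 + \frac{f}{4}$ ($Q{\left(f,u \right)} = -2 + \frac{\left(-4\right) \left(-1\right) + f}{4} = -2 + \frac{4 + f}{4} = -2 + \left(1 + \frac{f}{4}\right) = -1 + \frac{f}{4}$)
$I{\left(P \right)} = \frac{2}{7} - \frac{4}{7 P}$ ($I{\left(P \right)} = \frac{2}{7} - \frac{4 \frac{1}{P}}{7} = \frac{2}{7} - \frac{4}{7 P}$)
$I^{2}{\left(Q{\left(1,6 \right)} \right)} = \left(\frac{2 \left(-2 + \left(-1 + \frac{1}{4} \cdot 1\right)\right)}{7 \left(-1 + \frac{1}{4} \cdot 1\right)}\right)^{2} = \left(\frac{2 \left(-2 + \left(-1 + \frac{1}{4}\right)\right)}{7 \left(-1 + \frac{1}{4}\right)}\right)^{2} = \left(\frac{2 \left(-2 - \frac{3}{4}\right)}{7 \left(- \frac{3}{4}\right)}\right)^{2} = \left(\frac{2}{7} \left(- \frac{4}{3}\right) \left(- \frac{11}{4}\right)\right)^{2} = \left(\frac{22}{21}\right)^{2} = \frac{484}{441}$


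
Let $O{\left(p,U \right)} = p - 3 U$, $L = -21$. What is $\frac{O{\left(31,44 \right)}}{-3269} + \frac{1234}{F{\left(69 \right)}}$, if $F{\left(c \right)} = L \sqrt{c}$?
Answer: $\frac{101}{3269} - \frac{1234 \sqrt{69}}{1449} \approx -7.0432$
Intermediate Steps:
$F{\left(c \right)} = - 21 \sqrt{c}$
$\frac{O{\left(31,44 \right)}}{-3269} + \frac{1234}{F{\left(69 \right)}} = \frac{31 - 132}{-3269} + \frac{1234}{\left(-21\right) \sqrt{69}} = \left(31 - 132\right) \left(- \frac{1}{3269}\right) + 1234 \left(- \frac{\sqrt{69}}{1449}\right) = \left(-101\right) \left(- \frac{1}{3269}\right) - \frac{1234 \sqrt{69}}{1449} = \frac{101}{3269} - \frac{1234 \sqrt{69}}{1449}$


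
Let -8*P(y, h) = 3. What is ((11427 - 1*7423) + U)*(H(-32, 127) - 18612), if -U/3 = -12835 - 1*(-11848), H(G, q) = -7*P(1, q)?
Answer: -1036914375/8 ≈ -1.2961e+8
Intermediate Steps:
P(y, h) = -3/8 (P(y, h) = -⅛*3 = -3/8)
H(G, q) = 21/8 (H(G, q) = -7*(-3/8) = 21/8)
U = 2961 (U = -3*(-12835 - 1*(-11848)) = -3*(-12835 + 11848) = -3*(-987) = 2961)
((11427 - 1*7423) + U)*(H(-32, 127) - 18612) = ((11427 - 1*7423) + 2961)*(21/8 - 18612) = ((11427 - 7423) + 2961)*(-148875/8) = (4004 + 2961)*(-148875/8) = 6965*(-148875/8) = -1036914375/8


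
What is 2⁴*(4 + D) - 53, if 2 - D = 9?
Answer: -101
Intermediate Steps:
D = -7 (D = 2 - 1*9 = 2 - 9 = -7)
2⁴*(4 + D) - 53 = 2⁴*(4 - 7) - 53 = 16*(-3) - 53 = -48 - 53 = -101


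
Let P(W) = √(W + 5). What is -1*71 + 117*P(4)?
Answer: 280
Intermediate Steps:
P(W) = √(5 + W)
-1*71 + 117*P(4) = -1*71 + 117*√(5 + 4) = -71 + 117*√9 = -71 + 117*3 = -71 + 351 = 280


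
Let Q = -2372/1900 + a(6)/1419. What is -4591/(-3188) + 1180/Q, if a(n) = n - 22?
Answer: -2531676139403/2706825596 ≈ -935.29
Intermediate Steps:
a(n) = -22 + n
Q = -849067/674025 (Q = -2372/1900 + (-22 + 6)/1419 = -2372*1/1900 - 16*1/1419 = -593/475 - 16/1419 = -849067/674025 ≈ -1.2597)
-4591/(-3188) + 1180/Q = -4591/(-3188) + 1180/(-849067/674025) = -4591*(-1/3188) + 1180*(-674025/849067) = 4591/3188 - 795349500/849067 = -2531676139403/2706825596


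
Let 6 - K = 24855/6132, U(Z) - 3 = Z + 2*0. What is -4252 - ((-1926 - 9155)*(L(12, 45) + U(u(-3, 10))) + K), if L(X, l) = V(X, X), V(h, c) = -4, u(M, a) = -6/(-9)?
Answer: -48734765/6132 ≈ -7947.6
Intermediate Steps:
u(M, a) = 2/3 (u(M, a) = -6*(-1/9) = 2/3)
U(Z) = 3 + Z (U(Z) = 3 + (Z + 2*0) = 3 + (Z + 0) = 3 + Z)
K = 3979/2044 (K = 6 - 24855/6132 = 6 - 1*8285/2044 = 6 - 8285/2044 = 3979/2044 ≈ 1.9467)
L(X, l) = -4
-4252 - ((-1926 - 9155)*(L(12, 45) + U(u(-3, 10))) + K) = -4252 - ((-1926 - 9155)*(-4 + (3 + 2/3)) + 3979/2044) = -4252 - (-11081*(-4 + 11/3) + 3979/2044) = -4252 - (-11081*(-1/3) + 3979/2044) = -4252 - (11081/3 + 3979/2044) = -4252 - 1*22661501/6132 = -4252 - 22661501/6132 = -48734765/6132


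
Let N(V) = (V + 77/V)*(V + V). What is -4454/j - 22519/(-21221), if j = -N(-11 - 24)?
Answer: 76578905/27629742 ≈ 2.7716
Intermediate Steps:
N(V) = 2*V*(V + 77/V) (N(V) = (V + 77/V)*(2*V) = 2*V*(V + 77/V))
j = -2604 (j = -(154 + 2*(-11 - 24)**2) = -(154 + 2*(-35)**2) = -(154 + 2*1225) = -(154 + 2450) = -1*2604 = -2604)
-4454/j - 22519/(-21221) = -4454/(-2604) - 22519/(-21221) = -4454*(-1/2604) - 22519*(-1/21221) = 2227/1302 + 22519/21221 = 76578905/27629742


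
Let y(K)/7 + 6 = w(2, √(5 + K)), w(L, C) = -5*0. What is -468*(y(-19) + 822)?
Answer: -365040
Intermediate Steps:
w(L, C) = 0
y(K) = -42 (y(K) = -42 + 7*0 = -42 + 0 = -42)
-468*(y(-19) + 822) = -468*(-42 + 822) = -468*780 = -365040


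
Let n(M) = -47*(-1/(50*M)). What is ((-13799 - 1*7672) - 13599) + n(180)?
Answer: -315629953/9000 ≈ -35070.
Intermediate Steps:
n(M) = 47/(50*M) (n(M) = -(-47)/(50*M) = 47/(50*M))
((-13799 - 1*7672) - 13599) + n(180) = ((-13799 - 1*7672) - 13599) + (47/50)/180 = ((-13799 - 7672) - 13599) + (47/50)*(1/180) = (-21471 - 13599) + 47/9000 = -35070 + 47/9000 = -315629953/9000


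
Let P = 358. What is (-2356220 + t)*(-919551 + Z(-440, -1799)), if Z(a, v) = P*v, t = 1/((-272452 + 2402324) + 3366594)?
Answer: 20249910187934478767/5496466 ≈ 3.6842e+12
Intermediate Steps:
t = 1/5496466 (t = 1/(2129872 + 3366594) = 1/5496466 ≈ 1.8194e-7)
Z(a, v) = 358*v
(-2356220 + t)*(-919551 + Z(-440, -1799)) = (-2356220 + 1/5496466)*(-919551 + 358*(-1799)) = -12950883118519*(-919551 - 644042)/5496466 = -12950883118519/5496466*(-1563593) = 20249910187934478767/5496466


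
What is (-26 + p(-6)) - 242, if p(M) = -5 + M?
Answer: -279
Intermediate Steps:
(-26 + p(-6)) - 242 = (-26 + (-5 - 6)) - 242 = (-26 - 11) - 242 = -37 - 242 = -279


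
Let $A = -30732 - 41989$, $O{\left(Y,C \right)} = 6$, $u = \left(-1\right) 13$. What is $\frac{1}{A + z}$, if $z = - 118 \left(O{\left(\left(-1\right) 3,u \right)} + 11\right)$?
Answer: $- \frac{1}{74727} \approx -1.3382 \cdot 10^{-5}$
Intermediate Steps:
$u = -13$
$A = -72721$ ($A = -30732 - 41989 = -72721$)
$z = -2006$ ($z = - 118 \left(6 + 11\right) = \left(-118\right) 17 = -2006$)
$\frac{1}{A + z} = \frac{1}{-72721 - 2006} = \frac{1}{-74727} = - \frac{1}{74727}$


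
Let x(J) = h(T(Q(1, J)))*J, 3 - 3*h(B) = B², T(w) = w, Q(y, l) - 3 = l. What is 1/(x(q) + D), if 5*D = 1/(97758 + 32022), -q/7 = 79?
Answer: 648900/36182845908301 ≈ 1.7934e-8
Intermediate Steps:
q = -553 (q = -7*79 = -553)
Q(y, l) = 3 + l
h(B) = 1 - B²/3
x(J) = J*(1 - (3 + J)²/3) (x(J) = (1 - (3 + J)²/3)*J = J*(1 - (3 + J)²/3))
D = 1/648900 (D = 1/(5*(97758 + 32022)) = (⅕)/129780 = (⅕)*(1/129780) = 1/648900 ≈ 1.5411e-6)
1/(x(q) + D) = 1/((-553 - ⅓*(-553)*(3 - 553)²) + 1/648900) = 1/((-553 - ⅓*(-553)*(-550)²) + 1/648900) = 1/((-553 - ⅓*(-553)*302500) + 1/648900) = 1/((-553 + 167282500/3) + 1/648900) = 1/(167280841/3 + 1/648900) = 1/(36182845908301/648900) = 648900/36182845908301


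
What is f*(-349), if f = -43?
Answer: 15007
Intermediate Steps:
f*(-349) = -43*(-349) = 15007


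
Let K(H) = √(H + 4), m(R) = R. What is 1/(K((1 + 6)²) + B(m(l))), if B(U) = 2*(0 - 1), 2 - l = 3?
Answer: 2/49 + √53/49 ≈ 0.18939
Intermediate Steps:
l = -1 (l = 2 - 1*3 = 2 - 3 = -1)
B(U) = -2 (B(U) = 2*(-1) = -2)
K(H) = √(4 + H)
1/(K((1 + 6)²) + B(m(l))) = 1/(√(4 + (1 + 6)²) - 2) = 1/(√(4 + 7²) - 2) = 1/(√(4 + 49) - 2) = 1/(√53 - 2) = 1/(-2 + √53)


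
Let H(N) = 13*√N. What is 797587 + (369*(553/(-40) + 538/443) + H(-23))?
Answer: 14050785269/17720 + 13*I*√23 ≈ 7.9293e+5 + 62.346*I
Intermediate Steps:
797587 + (369*(553/(-40) + 538/443) + H(-23)) = 797587 + (369*(553/(-40) + 538/443) + 13*√(-23)) = 797587 + (369*(553*(-1/40) + 538*(1/443)) + 13*(I*√23)) = 797587 + (369*(-553/40 + 538/443) + 13*I*√23) = 797587 + (369*(-223459/17720) + 13*I*√23) = 797587 + (-82456371/17720 + 13*I*√23) = 14050785269/17720 + 13*I*√23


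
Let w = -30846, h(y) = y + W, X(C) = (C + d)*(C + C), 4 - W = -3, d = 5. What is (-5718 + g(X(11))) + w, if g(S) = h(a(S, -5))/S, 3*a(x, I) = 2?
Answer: -38611561/1056 ≈ -36564.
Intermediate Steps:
W = 7 (W = 4 - 1*(-3) = 4 + 3 = 7)
a(x, I) = 2/3 (a(x, I) = (1/3)*2 = 2/3)
X(C) = 2*C*(5 + C) (X(C) = (C + 5)*(C + C) = (5 + C)*(2*C) = 2*C*(5 + C))
h(y) = 7 + y (h(y) = y + 7 = 7 + y)
g(S) = 23/(3*S) (g(S) = (7 + 2/3)/S = 23/(3*S))
(-5718 + g(X(11))) + w = (-5718 + 23/(3*((2*11*(5 + 11))))) - 30846 = (-5718 + 23/(3*((2*11*16)))) - 30846 = (-5718 + (23/3)/352) - 30846 = (-5718 + (23/3)*(1/352)) - 30846 = (-5718 + 23/1056) - 30846 = -6038185/1056 - 30846 = -38611561/1056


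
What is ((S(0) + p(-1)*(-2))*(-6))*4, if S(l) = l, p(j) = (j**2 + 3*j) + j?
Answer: -144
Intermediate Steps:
p(j) = j**2 + 4*j
((S(0) + p(-1)*(-2))*(-6))*4 = ((0 - (4 - 1)*(-2))*(-6))*4 = ((0 - 1*3*(-2))*(-6))*4 = ((0 - 3*(-2))*(-6))*4 = ((0 + 6)*(-6))*4 = (6*(-6))*4 = -36*4 = -144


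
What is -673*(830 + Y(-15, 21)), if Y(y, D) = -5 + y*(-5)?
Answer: -605700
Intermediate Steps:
Y(y, D) = -5 - 5*y
-673*(830 + Y(-15, 21)) = -673*(830 + (-5 - 5*(-15))) = -673*(830 + (-5 + 75)) = -673*(830 + 70) = -673*900 = -605700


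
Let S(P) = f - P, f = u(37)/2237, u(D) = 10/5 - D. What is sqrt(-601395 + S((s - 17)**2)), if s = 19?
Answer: 47*I*sqrt(1362382214)/2237 ≈ 775.5*I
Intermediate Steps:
u(D) = 2 - D (u(D) = 10*(1/5) - D = 2 - D)
f = -35/2237 (f = (2 - 1*37)/2237 = (2 - 37)*(1/2237) = -35*1/2237 = -35/2237 ≈ -0.015646)
S(P) = -35/2237 - P
sqrt(-601395 + S((s - 17)**2)) = sqrt(-601395 + (-35/2237 - (19 - 17)**2)) = sqrt(-601395 + (-35/2237 - 1*2**2)) = sqrt(-601395 + (-35/2237 - 1*4)) = sqrt(-601395 + (-35/2237 - 4)) = sqrt(-601395 - 8983/2237) = sqrt(-1345329598/2237) = 47*I*sqrt(1362382214)/2237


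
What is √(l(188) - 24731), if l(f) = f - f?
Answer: I*√24731 ≈ 157.26*I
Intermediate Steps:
l(f) = 0
√(l(188) - 24731) = √(0 - 24731) = √(-24731) = I*√24731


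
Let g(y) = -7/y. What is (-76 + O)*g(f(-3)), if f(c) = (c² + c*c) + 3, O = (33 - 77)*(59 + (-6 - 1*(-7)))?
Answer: 2716/3 ≈ 905.33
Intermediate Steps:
O = -2640 (O = -44*(59 + (-6 + 7)) = -44*(59 + 1) = -44*60 = -2640)
f(c) = 3 + 2*c² (f(c) = (c² + c²) + 3 = 2*c² + 3 = 3 + 2*c²)
(-76 + O)*g(f(-3)) = (-76 - 2640)*(-7/(3 + 2*(-3)²)) = -(-19012)/(3 + 2*9) = -(-19012)/(3 + 18) = -(-19012)/21 = -2716*(-⅓) = 2716/3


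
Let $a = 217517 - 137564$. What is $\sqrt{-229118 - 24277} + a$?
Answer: $79953 + 3 i \sqrt{28155} \approx 79953.0 + 503.38 i$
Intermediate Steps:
$a = 79953$
$\sqrt{-229118 - 24277} + a = \sqrt{-229118 - 24277} + 79953 = \sqrt{-253395} + 79953 = 3 i \sqrt{28155} + 79953 = 79953 + 3 i \sqrt{28155}$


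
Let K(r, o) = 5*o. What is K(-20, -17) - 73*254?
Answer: -18627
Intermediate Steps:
K(-20, -17) - 73*254 = 5*(-17) - 73*254 = -85 - 18542 = -18627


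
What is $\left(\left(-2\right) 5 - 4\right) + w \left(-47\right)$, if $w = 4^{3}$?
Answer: $-3022$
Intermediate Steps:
$w = 64$
$\left(\left(-2\right) 5 - 4\right) + w \left(-47\right) = \left(\left(-2\right) 5 - 4\right) + 64 \left(-47\right) = \left(-10 - 4\right) - 3008 = -14 - 3008 = -3022$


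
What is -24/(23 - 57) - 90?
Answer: -1518/17 ≈ -89.294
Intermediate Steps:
-24/(23 - 57) - 90 = -24/(-34) - 90 = -1/34*(-24) - 90 = 12/17 - 90 = -1518/17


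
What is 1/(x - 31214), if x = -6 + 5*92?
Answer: -1/30760 ≈ -3.2510e-5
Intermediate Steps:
x = 454 (x = -6 + 460 = 454)
1/(x - 31214) = 1/(454 - 31214) = 1/(-30760) = -1/30760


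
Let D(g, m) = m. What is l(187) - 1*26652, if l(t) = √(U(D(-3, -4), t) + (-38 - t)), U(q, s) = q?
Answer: -26652 + I*√229 ≈ -26652.0 + 15.133*I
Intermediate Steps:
l(t) = √(-42 - t) (l(t) = √(-4 + (-38 - t)) = √(-42 - t))
l(187) - 1*26652 = √(-42 - 1*187) - 1*26652 = √(-42 - 187) - 26652 = √(-229) - 26652 = I*√229 - 26652 = -26652 + I*√229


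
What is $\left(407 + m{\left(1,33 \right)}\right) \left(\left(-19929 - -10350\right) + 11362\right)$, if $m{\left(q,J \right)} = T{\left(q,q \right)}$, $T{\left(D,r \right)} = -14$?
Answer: $700719$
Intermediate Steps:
$m{\left(q,J \right)} = -14$
$\left(407 + m{\left(1,33 \right)}\right) \left(\left(-19929 - -10350\right) + 11362\right) = \left(407 - 14\right) \left(\left(-19929 - -10350\right) + 11362\right) = 393 \left(\left(-19929 + 10350\right) + 11362\right) = 393 \left(-9579 + 11362\right) = 393 \cdot 1783 = 700719$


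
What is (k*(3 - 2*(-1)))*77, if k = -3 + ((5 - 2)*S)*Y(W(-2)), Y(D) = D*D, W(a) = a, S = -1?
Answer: -5775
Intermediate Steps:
Y(D) = D**2
k = -15 (k = -3 + ((5 - 2)*(-1))*(-2)**2 = -3 + (3*(-1))*4 = -3 - 3*4 = -3 - 12 = -15)
(k*(3 - 2*(-1)))*77 = -15*(3 - 2*(-1))*77 = -15*(3 + 2)*77 = -15*5*77 = -75*77 = -5775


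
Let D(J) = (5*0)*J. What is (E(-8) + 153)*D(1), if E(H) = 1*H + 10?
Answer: 0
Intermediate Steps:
E(H) = 10 + H (E(H) = H + 10 = 10 + H)
D(J) = 0 (D(J) = 0*J = 0)
(E(-8) + 153)*D(1) = ((10 - 8) + 153)*0 = (2 + 153)*0 = 155*0 = 0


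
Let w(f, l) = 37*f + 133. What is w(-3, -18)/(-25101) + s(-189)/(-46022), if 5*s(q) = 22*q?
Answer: 49653769/2887995555 ≈ 0.017193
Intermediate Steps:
w(f, l) = 133 + 37*f
s(q) = 22*q/5 (s(q) = (22*q)/5 = 22*q/5)
w(-3, -18)/(-25101) + s(-189)/(-46022) = (133 + 37*(-3))/(-25101) + ((22/5)*(-189))/(-46022) = (133 - 111)*(-1/25101) - 4158/5*(-1/46022) = 22*(-1/25101) + 2079/115055 = -22/25101 + 2079/115055 = 49653769/2887995555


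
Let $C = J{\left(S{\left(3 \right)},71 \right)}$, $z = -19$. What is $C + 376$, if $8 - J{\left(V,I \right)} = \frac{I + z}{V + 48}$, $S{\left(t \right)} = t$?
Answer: $\frac{19532}{51} \approx 382.98$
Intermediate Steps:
$J{\left(V,I \right)} = 8 - \frac{-19 + I}{48 + V}$ ($J{\left(V,I \right)} = 8 - \frac{I - 19}{V + 48} = 8 - \frac{-19 + I}{48 + V}$)
$C = \frac{356}{51}$ ($C = \frac{403 - 71 + 8 \cdot 3}{48 + 3} = \frac{403 - 71 + 24}{51} = \frac{1}{51} \cdot 356 = \frac{356}{51} \approx 6.9804$)
$C + 376 = \frac{356}{51} + 376 = \frac{19532}{51}$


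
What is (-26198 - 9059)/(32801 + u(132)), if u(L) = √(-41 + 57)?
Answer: -35257/32805 ≈ -1.0747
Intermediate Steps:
u(L) = 4 (u(L) = √16 = 4)
(-26198 - 9059)/(32801 + u(132)) = (-26198 - 9059)/(32801 + 4) = -35257/32805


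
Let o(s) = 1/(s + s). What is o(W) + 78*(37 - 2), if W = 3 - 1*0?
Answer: 16381/6 ≈ 2730.2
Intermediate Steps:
W = 3 (W = 3 + 0 = 3)
o(s) = 1/(2*s)
o(W) + 78*(37 - 2) = (1/2)/3 + 78*(37 - 2) = (1/2)*(1/3) + 78*35 = 1/6 + 2730 = 16381/6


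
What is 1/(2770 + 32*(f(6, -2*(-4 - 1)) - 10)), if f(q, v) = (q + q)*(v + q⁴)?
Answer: 1/503954 ≈ 1.9843e-6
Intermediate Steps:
f(q, v) = 2*q*(v + q⁴) (f(q, v) = (2*q)*(v + q⁴) = 2*q*(v + q⁴))
1/(2770 + 32*(f(6, -2*(-4 - 1)) - 10)) = 1/(2770 + 32*(2*6*(-2*(-4 - 1) + 6⁴) - 10)) = 1/(2770 + 32*(2*6*(-2*(-5) + 1296) - 10)) = 1/(2770 + 32*(2*6*(10 + 1296) - 10)) = 1/(2770 + 32*(2*6*1306 - 10)) = 1/(2770 + 32*(15672 - 10)) = 1/(2770 + 32*15662) = 1/(2770 + 501184) = 1/503954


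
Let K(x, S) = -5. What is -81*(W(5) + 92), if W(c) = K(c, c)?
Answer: -7047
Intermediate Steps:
W(c) = -5
-81*(W(5) + 92) = -81*(-5 + 92) = -81*87 = -7047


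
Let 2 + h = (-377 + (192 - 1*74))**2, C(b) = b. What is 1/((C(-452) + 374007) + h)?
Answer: 1/440634 ≈ 2.2695e-6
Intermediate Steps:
h = 67079 (h = -2 + (-377 + (192 - 1*74))**2 = -2 + (-377 + (192 - 74))**2 = -2 + (-377 + 118)**2 = -2 + (-259)**2 = -2 + 67081 = 67079)
1/((C(-452) + 374007) + h) = 1/((-452 + 374007) + 67079) = 1/(373555 + 67079) = 1/440634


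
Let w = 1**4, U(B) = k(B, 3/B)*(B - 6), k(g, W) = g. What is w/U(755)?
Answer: 1/565495 ≈ 1.7684e-6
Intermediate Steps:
U(B) = B*(-6 + B) (U(B) = B*(B - 6) = B*(-6 + B))
w = 1
w/U(755) = 1/(755*(-6 + 755)) = 1/(755*749) = 1/565495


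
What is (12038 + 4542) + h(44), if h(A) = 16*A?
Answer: 17284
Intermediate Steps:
(12038 + 4542) + h(44) = (12038 + 4542) + 16*44 = 16580 + 704 = 17284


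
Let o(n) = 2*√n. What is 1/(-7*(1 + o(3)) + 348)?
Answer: 341/115693 + 14*√3/115693 ≈ 0.0031570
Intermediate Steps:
1/(-7*(1 + o(3)) + 348) = 1/(-7*(1 + 2*√3) + 348) = 1/((-7 - 14*√3) + 348) = 1/(341 - 14*√3)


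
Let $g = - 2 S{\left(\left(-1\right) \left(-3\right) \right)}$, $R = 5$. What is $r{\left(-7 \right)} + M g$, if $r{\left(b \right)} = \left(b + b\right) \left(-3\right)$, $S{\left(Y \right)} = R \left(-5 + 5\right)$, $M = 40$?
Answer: $42$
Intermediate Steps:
$S{\left(Y \right)} = 0$ ($S{\left(Y \right)} = 5 \left(-5 + 5\right) = 5 \cdot 0 = 0$)
$r{\left(b \right)} = - 6 b$ ($r{\left(b \right)} = 2 b \left(-3\right) = - 6 b$)
$g = 0$ ($g = \left(-2\right) 0 = 0$)
$r{\left(-7 \right)} + M g = \left(-6\right) \left(-7\right) + 40 \cdot 0 = 42 + 0 = 42$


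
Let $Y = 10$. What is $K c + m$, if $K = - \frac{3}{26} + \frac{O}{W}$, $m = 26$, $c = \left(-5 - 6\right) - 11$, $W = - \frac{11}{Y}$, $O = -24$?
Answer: $- \frac{5869}{13} \approx -451.46$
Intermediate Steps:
$W = - \frac{11}{10} \approx -1.1$
$c = -22$ ($c = -11 - 11 = -22$)
$K = \frac{6207}{286}$ ($K = - \frac{3}{26} - \frac{24}{- \frac{11}{10}} = \left(-3\right) \frac{1}{26} - - \frac{240}{11} = - \frac{3}{26} + \frac{240}{11} = \frac{6207}{286} \approx 21.703$)
$K c + m = \frac{6207}{286} \left(-22\right) + 26 = - \frac{6207}{13} + 26 = - \frac{5869}{13}$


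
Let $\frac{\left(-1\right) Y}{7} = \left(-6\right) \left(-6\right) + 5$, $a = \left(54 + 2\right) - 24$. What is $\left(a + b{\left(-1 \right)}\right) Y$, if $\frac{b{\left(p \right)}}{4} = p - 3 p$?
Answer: $-11480$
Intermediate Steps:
$b{\left(p \right)} = - 8 p$ ($b{\left(p \right)} = 4 \left(p - 3 p\right) = 4 \left(- 2 p\right) = - 8 p$)
$a = 32$ ($a = 56 - 24 = 32$)
$Y = -287$ ($Y = - 7 \left(\left(-6\right) \left(-6\right) + 5\right) = - 7 \left(36 + 5\right) = \left(-7\right) 41 = -287$)
$\left(a + b{\left(-1 \right)}\right) Y = \left(32 - -8\right) \left(-287\right) = \left(32 + 8\right) \left(-287\right) = 40 \left(-287\right) = -11480$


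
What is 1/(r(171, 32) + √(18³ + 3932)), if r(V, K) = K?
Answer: -8/2185 + √2441/4370 ≈ 0.0076445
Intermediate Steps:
1/(r(171, 32) + √(18³ + 3932)) = 1/(32 + √(18³ + 3932)) = 1/(32 + √(5832 + 3932)) = 1/(32 + √9764) = 1/(32 + 2*√2441)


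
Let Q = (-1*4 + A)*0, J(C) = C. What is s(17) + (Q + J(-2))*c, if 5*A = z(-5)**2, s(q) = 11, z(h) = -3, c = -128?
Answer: 267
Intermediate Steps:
A = 9/5 (A = (1/5)*(-3)**2 = (1/5)*9 = 9/5 ≈ 1.8000)
Q = 0 (Q = (-1*4 + 9/5)*0 = (-4 + 9/5)*0 = -11/5*0 = 0)
s(17) + (Q + J(-2))*c = 11 + (0 - 2)*(-128) = 11 - 2*(-128) = 11 + 256 = 267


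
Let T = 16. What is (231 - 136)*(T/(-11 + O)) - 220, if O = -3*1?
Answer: -2300/7 ≈ -328.57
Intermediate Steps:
O = -3
(231 - 136)*(T/(-11 + O)) - 220 = (231 - 136)*(16/(-11 - 3)) - 220 = 95*(16/(-14)) - 220 = 95*(-1/14*16) - 220 = 95*(-8/7) - 220 = -760/7 - 220 = -2300/7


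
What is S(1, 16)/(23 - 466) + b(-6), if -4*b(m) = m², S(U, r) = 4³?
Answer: -4051/443 ≈ -9.1445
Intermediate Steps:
S(U, r) = 64
b(m) = -m²/4
S(1, 16)/(23 - 466) + b(-6) = 64/(23 - 466) - ¼*(-6)² = 64/(-443) - ¼*36 = -1/443*64 - 9 = -64/443 - 9 = -4051/443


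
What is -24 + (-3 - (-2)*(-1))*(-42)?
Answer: 186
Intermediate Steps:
-24 + (-3 - (-2)*(-1))*(-42) = -24 + (-3 - 2*1)*(-42) = -24 + (-3 - 2)*(-42) = -24 - 5*(-42) = -24 + 210 = 186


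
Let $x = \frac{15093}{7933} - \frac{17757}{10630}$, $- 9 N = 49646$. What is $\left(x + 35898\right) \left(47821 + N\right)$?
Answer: $\frac{384197427646757549}{252983370} \approx 1.5187 \cdot 10^{9}$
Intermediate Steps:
$N = - \frac{49646}{9}$ ($N = \left(- \frac{1}{9}\right) 49646 = - \frac{49646}{9} \approx -5516.2$)
$x = \frac{19572309}{84327790}$ ($x = 15093 \cdot \frac{1}{7933} - \frac{17757}{10630} = \frac{15093}{7933} - \frac{17757}{10630} = \frac{19572309}{84327790} \approx 0.2321$)
$\left(x + 35898\right) \left(47821 + N\right) = \left(\frac{19572309}{84327790} + 35898\right) \left(47821 - \frac{49646}{9}\right) = \frac{3027218577729}{84327790} \cdot \frac{380743}{9} = \frac{384197427646757549}{252983370}$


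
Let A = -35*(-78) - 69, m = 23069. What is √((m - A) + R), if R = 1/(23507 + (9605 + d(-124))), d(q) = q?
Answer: 13*√32852295615/16494 ≈ 142.86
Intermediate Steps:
A = 2661 (A = 2730 - 69 = 2661)
R = 1/32988 (R = 1/(23507 + (9605 - 124)) = 1/(23507 + 9481) = 1/32988 ≈ 3.0314e-5)
√((m - A) + R) = √((23069 - 1*2661) + 1/32988) = √((23069 - 2661) + 1/32988) = √(20408 + 1/32988) = √(673219105/32988) = 13*√32852295615/16494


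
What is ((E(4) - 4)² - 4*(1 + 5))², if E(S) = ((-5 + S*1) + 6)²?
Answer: 173889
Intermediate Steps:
E(S) = (1 + S)² (E(S) = ((-5 + S) + 6)² = (1 + S)²)
((E(4) - 4)² - 4*(1 + 5))² = (((1 + 4)² - 4)² - 4*(1 + 5))² = ((5² - 4)² - 4*6)² = ((25 - 4)² - 24)² = (21² - 24)² = (441 - 24)² = 417² = 173889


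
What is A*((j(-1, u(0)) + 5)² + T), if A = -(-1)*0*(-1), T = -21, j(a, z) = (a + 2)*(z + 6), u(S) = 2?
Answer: 0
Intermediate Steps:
j(a, z) = (2 + a)*(6 + z)
A = 0 (A = -1*0*(-1) = 0*(-1) = 0)
A*((j(-1, u(0)) + 5)² + T) = 0*(((12 + 2*2 + 6*(-1) - 1*2) + 5)² - 21) = 0*(((12 + 4 - 6 - 2) + 5)² - 21) = 0*((8 + 5)² - 21) = 0*(13² - 21) = 0*(169 - 21) = 0*148 = 0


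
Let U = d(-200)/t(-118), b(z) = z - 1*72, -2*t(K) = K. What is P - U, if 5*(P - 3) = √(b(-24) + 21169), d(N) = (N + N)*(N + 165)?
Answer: -13823/59 + √21073/5 ≈ -205.26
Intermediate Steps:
t(K) = -K/2
b(z) = -72 + z (b(z) = z - 72 = -72 + z)
d(N) = 2*N*(165 + N) (d(N) = (2*N)*(165 + N) = 2*N*(165 + N))
P = 3 + √21073/5 (P = 3 + √((-72 - 24) + 21169)/5 = 3 + √(-96 + 21169)/5 = 3 + √21073/5 ≈ 32.033)
U = 14000/59 (U = (2*(-200)*(165 - 200))/((-½*(-118))) = (2*(-200)*(-35))/59 = 14000*(1/59) = 14000/59 ≈ 237.29)
P - U = (3 + √21073/5) - 1*14000/59 = (3 + √21073/5) - 14000/59 = -13823/59 + √21073/5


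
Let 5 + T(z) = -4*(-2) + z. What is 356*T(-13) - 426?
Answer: -3986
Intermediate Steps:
T(z) = 3 + z (T(z) = -5 + (-4*(-2) + z) = -5 + (8 + z) = 3 + z)
356*T(-13) - 426 = 356*(3 - 13) - 426 = 356*(-10) - 426 = -3560 - 426 = -3986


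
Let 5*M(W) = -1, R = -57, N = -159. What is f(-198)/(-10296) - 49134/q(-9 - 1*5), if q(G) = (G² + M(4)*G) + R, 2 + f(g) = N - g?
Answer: -2529444553/7299864 ≈ -346.51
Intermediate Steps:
M(W) = -⅕ (M(W) = (⅕)*(-1) = -⅕)
f(g) = -161 - g (f(g) = -2 + (-159 - g) = -161 - g)
q(G) = -57 + G² - G/5 (q(G) = (G² - G/5) - 57 = -57 + G² - G/5)
f(-198)/(-10296) - 49134/q(-9 - 1*5) = (-161 - 1*(-198))/(-10296) - 49134/(-57 + (-9 - 1*5)² - (-9 - 1*5)/5) = (-161 + 198)*(-1/10296) - 49134/(-57 + (-9 - 5)² - (-9 - 5)/5) = 37*(-1/10296) - 49134/(-57 + (-14)² - ⅕*(-14)) = -37/10296 - 49134/(-57 + 196 + 14/5) = -37/10296 - 49134/709/5 = -37/10296 - 49134*5/709 = -37/10296 - 245670/709 = -2529444553/7299864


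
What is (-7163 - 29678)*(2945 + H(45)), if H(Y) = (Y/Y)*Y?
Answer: -110154590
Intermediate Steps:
H(Y) = Y (H(Y) = 1*Y = Y)
(-7163 - 29678)*(2945 + H(45)) = (-7163 - 29678)*(2945 + 45) = -36841*2990 = -110154590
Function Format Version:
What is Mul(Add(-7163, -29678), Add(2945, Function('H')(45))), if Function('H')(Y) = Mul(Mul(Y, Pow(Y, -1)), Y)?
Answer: -110154590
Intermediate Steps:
Function('H')(Y) = Y (Function('H')(Y) = Mul(1, Y) = Y)
Mul(Add(-7163, -29678), Add(2945, Function('H')(45))) = Mul(Add(-7163, -29678), Add(2945, 45)) = Mul(-36841, 2990) = -110154590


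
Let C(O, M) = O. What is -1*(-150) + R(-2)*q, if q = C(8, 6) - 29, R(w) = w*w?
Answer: 66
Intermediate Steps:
R(w) = w²
q = -21 (q = 8 - 29 = -21)
-1*(-150) + R(-2)*q = -1*(-150) + (-2)²*(-21) = 150 + 4*(-21) = 150 - 84 = 66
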